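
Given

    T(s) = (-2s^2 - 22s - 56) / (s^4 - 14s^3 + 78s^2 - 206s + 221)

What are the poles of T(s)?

The poles are the roots of the denominator s^4 - 14s^3 + 78s^2 - 206s + 221 = 0.
No real roots exist; factor into two real quadratics: (s^2 - 6s + 13)(s^2 - 8s + 17) = 0.
Each quadratic gives a conjugate pair via the quadratic formula.

s = 3 + 2j, 3 - 2j, 4 + j, 4 - j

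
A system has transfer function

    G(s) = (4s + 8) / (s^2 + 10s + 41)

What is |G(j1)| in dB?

|G(j1)|_dB ≈ -13.3 dB

Substitute s = j1: numerator = 8 + j4, denominator = 40 + j10.
|G(j1)| = |8 + j4| / |40 + j10| = 8.9443 / 41.231 ≈ 0.2169.
In decibels: 20·log₁₀(0.2169) ≈ -13.3 dB.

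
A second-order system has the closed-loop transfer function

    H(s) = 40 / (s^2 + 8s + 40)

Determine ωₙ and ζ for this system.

ωₙ ≈ 6.325 rad/s, ζ ≈ 0.6325

Compare the denominator to the standard form s^2 + 2ζωₙs + ωₙ².
ωₙ² = 40, so ωₙ = √40 ≈ 6.325 rad/s.
2ζωₙ = 8, so ζ = 8/(2·√40) ≈ 0.6325.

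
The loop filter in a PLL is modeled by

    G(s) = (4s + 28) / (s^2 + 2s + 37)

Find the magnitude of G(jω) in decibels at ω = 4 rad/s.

Substitute s = j4: numerator = 28 + j16, denominator = 21 + j8.
|G(j4)| = |28 + j16| / |21 + j8| = 32.249 / 22.472 ≈ 1.435.
In decibels: 20·log₁₀(1.435) ≈ 3.14 dB.

|G(j4)|_dB ≈ 3.14 dB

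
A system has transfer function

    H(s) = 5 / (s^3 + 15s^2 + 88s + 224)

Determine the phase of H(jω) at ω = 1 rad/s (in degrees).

∠H(j1) ≈ -22.60°

At s = j1: numerator = 5, denominator = 209 + j87.
∠H = ∠num − ∠den = 0° − (22.600°) = -22.60°.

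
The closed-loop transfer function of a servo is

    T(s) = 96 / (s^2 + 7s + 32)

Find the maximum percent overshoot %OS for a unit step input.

%OS ≈ 8.42%

Comparing s^2 + 7s + 32 to s^2 + 2ζωₙs + ωₙ²: ωₙ = √32 ≈ 5.657 rad/s and ζ = 7/(2·√32) ≈ 0.6187.
%OS = 100·exp(−πζ/√(1−ζ²)) = 100·exp(−π·0.6187/√(1−0.6187²)) ≈ 8.42%.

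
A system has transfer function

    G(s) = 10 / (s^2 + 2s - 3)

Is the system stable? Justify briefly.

The denominator s^2 + 2s - 3 factors as (s + 3)(s - 1), giving poles at s = -3, 1.
Since the pole(s) at s = 1 lie in the right half-plane, the system is unstable.

unstable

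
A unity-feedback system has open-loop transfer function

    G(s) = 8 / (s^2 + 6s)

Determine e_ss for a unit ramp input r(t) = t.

G(s) has one pole at the origin.
This is a Type 1 system. Kv = lim_{s→0} s·G(s) = 8/6 = 4/3.
e_ss = 1/Kv = 1/(4/3) = 3/4 ≈ 0.7500.

e_ss = 0.7500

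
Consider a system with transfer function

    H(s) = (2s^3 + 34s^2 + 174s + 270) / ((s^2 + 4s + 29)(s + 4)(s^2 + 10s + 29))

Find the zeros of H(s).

s = -5, -9, -3

Set the numerator to zero: 2s^3 + 34s^2 + 174s + 270 = 0, i.e. 2·(s^3 + 17s^2 + 87s + 135) = 0.
Factoring: (s + 5)(s + 9)(s + 3) = 0.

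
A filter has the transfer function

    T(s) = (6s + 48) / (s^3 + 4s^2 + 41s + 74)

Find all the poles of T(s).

The poles are the roots of the denominator s^3 + 4s^2 + 41s + 74 = 0.
Trying s = -2: the polynomial evaluates to 0, so (s + 2) is a factor.
Dividing out leaves s^2 + 2s + 37 = 0.
The quadratic formula then gives s = -1 ± 6j.

s = -1 + 6j, -1 - 6j, -2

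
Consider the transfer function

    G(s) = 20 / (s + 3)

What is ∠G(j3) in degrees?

At s = j3: numerator = 20, denominator = 3 + j3.
∠G = ∠num − ∠den = 0° − (45°) = -45°.

∠G(j3) ≈ -45°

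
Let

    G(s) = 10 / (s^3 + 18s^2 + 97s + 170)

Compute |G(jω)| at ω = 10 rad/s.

Substitute s = j10: numerator = 10, denominator = -1630 - j30.
|G(j10)| = |10| / |-1630 - j30| = 10 / 1630.3 ≈ 0.006134.

|G(j10)| ≈ 0.006134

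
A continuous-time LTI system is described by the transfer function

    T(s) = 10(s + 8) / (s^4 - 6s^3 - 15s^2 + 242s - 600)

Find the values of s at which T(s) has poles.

The poles are the roots of the denominator s^4 - 6s^3 - 15s^2 + 242s - 600 = 0.
Trying s = -6: the polynomial evaluates to 0, so (s + 6) is a factor.
Dividing out leaves s^3 - 12s^2 + 57s - 100 = 0.
This factors further as (s^2 - 8s + 25)(s - 4) = 0.

s = 4 ± 3j, -6, 4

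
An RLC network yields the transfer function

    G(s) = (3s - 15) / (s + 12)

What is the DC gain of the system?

Set s = 0: G(0) = (-15) / (12) = -5/4.

G(0) = -5/4 ≈ -1.250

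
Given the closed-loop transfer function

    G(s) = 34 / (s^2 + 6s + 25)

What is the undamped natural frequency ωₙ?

Compare the denominator to the standard form s^2 + 2ζωₙs + ωₙ².
ωₙ² = 25, so ωₙ = 5 rad/s.

ωₙ = 5 rad/s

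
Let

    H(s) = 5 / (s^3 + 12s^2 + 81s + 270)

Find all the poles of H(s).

The poles are the roots of the denominator s^3 + 12s^2 + 81s + 270 = 0.
Trying s = -6: the polynomial evaluates to 0, so (s + 6) is a factor.
Dividing out leaves s^2 + 6s + 45 = 0.
The quadratic formula then gives s = -3 ± 6j.

s = -3 + 6j, -3 - 6j, -6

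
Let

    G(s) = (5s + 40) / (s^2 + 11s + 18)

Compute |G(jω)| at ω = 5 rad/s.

|G(j5)| ≈ 0.8508

Substitute s = j5: numerator = 40 + j25, denominator = -7 + j55.
|G(j5)| = |40 + j25| / |-7 + j55| = 47.170 / 55.444 ≈ 0.8508.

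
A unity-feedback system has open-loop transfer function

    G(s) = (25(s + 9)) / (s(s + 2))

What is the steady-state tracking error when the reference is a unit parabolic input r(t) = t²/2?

G(s) has one pole at the origin.
This is a Type 1 system; Ka = lim_{s→0} s^2·G(s) = 0, so the steady-state error for a parabola input is infinite.

e_ss = ∞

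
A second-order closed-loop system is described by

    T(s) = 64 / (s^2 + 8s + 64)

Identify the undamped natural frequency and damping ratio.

Compare the denominator to the standard form s^2 + 2ζωₙs + ωₙ².
ωₙ² = 64, so ωₙ = 8 rad/s.
2ζωₙ = 8, so ζ = 8/(2·8) = 0.5.
With ζ = 0.5 the response is underdamped.

ωₙ = 8 rad/s, ζ = 0.5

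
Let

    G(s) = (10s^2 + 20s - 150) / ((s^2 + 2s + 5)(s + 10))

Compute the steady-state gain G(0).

Set s = 0: G(0) = (-150) / (50) = -3.

G(0) = -3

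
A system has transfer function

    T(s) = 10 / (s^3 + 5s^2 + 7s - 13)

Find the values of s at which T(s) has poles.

The poles are the roots of the denominator s^3 + 5s^2 + 7s - 13 = 0.
Trying s = 1: the polynomial evaluates to 0, so (s - 1) is a factor.
Dividing out leaves s^2 + 6s + 13 = 0.
The quadratic formula then gives s = -3 ± 2j.

s = -3 + 2j, -3 - 2j, 1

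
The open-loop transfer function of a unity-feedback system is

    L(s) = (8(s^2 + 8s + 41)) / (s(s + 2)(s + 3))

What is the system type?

The denominator has 1 factor of s at the origin (free integrator), so this is a Type 1 system.

Type 1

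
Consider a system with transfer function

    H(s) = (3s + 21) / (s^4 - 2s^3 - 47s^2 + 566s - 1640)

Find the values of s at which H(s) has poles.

s = -10, 4 ± 5j, 4

The poles are the roots of the denominator s^4 - 2s^3 - 47s^2 + 566s - 1640 = 0.
Trying s = -10: the polynomial evaluates to 0, so (s + 10) is a factor.
Dividing out leaves s^3 - 12s^2 + 73s - 164 = 0.
This factors further as (s^2 - 8s + 41)(s - 4) = 0.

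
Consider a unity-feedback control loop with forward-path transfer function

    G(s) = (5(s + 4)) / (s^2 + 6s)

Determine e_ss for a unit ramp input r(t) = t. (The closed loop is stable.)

e_ss = 0.3000

G(s) has one pole at the origin.
This is a Type 1 system. Kv = lim_{s→0} s·G(s) = 20/6 = 10/3.
e_ss = 1/Kv = 1/(10/3) = 3/10 ≈ 0.3000.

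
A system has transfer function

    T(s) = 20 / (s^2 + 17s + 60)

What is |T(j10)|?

|T(j10)| ≈ 0.1145

Substitute s = j10: numerator = 20, denominator = -40 + j170.
|T(j10)| = |20| / |-40 + j170| = 20 / 174.64 ≈ 0.1145.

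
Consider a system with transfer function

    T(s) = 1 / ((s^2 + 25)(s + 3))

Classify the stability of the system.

The poles can be read from the denominator factors: s = 5j, -5j, -3.
Since the simple pole(s) at s = 5j, -5j lie on the jω-axis with none in the right half-plane, the system is marginally stable.

marginally stable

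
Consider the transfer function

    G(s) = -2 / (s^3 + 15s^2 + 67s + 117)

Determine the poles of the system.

s = -3 ± 2j, -9

The poles are the roots of the denominator s^3 + 15s^2 + 67s + 117 = 0.
Trying s = -9: the polynomial evaluates to 0, so (s + 9) is a factor.
Dividing out leaves s^2 + 6s + 13 = 0.
The quadratic formula then gives s = -3 ± 2j.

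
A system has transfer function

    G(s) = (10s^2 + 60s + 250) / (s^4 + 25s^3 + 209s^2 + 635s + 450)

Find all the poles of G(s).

s = -10, -5, -1, -9

The poles are the roots of the denominator s^4 + 25s^3 + 209s^2 + 635s + 450 = 0.
Trying s = -10: the polynomial evaluates to 0, so (s + 10) is a factor.
Dividing out leaves s^3 + 15s^2 + 59s + 45 = 0.
This factors further as (s + 5)(s + 1)(s + 9) = 0.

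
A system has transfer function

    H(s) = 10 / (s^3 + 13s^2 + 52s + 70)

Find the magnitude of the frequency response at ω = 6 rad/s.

|H(j6)| ≈ 0.02443

Substitute s = j6: numerator = 10, denominator = -398 + j96.
|H(j6)| = |10| / |-398 + j96| = 10 / 409.41 ≈ 0.02443.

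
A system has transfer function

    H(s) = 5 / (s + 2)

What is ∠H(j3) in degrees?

At s = j3: numerator = 5, denominator = 2 + j3.
∠H = ∠num − ∠den = 0° − (56.310°) = -56.31°.

∠H(j3) ≈ -56.31°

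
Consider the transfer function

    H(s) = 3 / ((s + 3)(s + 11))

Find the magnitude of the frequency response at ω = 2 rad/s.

Substitute s = j2: numerator = 3, denominator = 29 + j28.
|H(j2)| = |3| / |29 + j28| = 3 / 40.311 ≈ 0.07442.

|H(j2)| ≈ 0.07442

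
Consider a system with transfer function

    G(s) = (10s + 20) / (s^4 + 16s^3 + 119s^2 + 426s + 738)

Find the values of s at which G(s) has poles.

The poles are the roots of the denominator s^4 + 16s^3 + 119s^2 + 426s + 738 = 0.
No real roots exist; factor into two real quadratics: (s^2 + 10s + 41)(s^2 + 6s + 18) = 0.
Each quadratic gives a conjugate pair via the quadratic formula.

s = -5 ± 4j, -3 ± 3j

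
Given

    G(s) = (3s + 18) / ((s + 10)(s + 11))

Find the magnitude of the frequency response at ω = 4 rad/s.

Substitute s = j4: numerator = 18 + j12, denominator = 94 + j84.
|G(j4)| = |18 + j12| / |94 + j84| = 21.633 / 126.06 ≈ 0.1716.

|G(j4)| ≈ 0.1716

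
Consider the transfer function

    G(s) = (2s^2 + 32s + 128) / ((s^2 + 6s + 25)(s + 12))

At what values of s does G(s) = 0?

s = -8, -8

Set the numerator to zero: 2s^2 + 32s + 128 = 0, i.e. 2·(s^2 + 16s + 64) = 0.
Factoring: (s + 8)^2 = 0.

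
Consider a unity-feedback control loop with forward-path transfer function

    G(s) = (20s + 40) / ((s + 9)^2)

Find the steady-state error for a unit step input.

G(s) has no poles at the origin.
This is a Type 0 system. Kp = lim_{s→0} G(s) = 40/81.
e_ss = 1/(1 + Kp) = 1/(1 + 40/81) = 81/121 ≈ 0.6694.

e_ss = 0.6694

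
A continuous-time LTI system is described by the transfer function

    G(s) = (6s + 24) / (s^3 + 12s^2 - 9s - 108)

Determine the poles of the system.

The poles are the roots of the denominator s^3 + 12s^2 - 9s - 108 = 0.
Trying s = -12: the polynomial evaluates to 0, so (s + 12) is a factor.
Dividing out leaves s^2 - 9 = 0.
Factoring the quadratic: (s - 3)(s + 3) = 0.

s = -12, 3, -3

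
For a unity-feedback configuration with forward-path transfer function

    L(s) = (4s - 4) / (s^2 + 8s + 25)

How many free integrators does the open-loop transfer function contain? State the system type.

Type 0

The denominator has no factor of s at the origin — no free integrator — so this is a Type 0 system.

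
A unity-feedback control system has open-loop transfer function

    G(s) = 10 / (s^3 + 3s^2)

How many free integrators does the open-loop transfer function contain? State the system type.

Type 2

Factor s from the denominator: s^3 + 3s^2 = s^2·(s + 3).
There are 2 poles at the origin, so the system is Type 2.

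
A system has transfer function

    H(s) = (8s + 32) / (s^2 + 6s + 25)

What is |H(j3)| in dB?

Substitute s = j3: numerator = 32 + j24, denominator = 16 + j18.
|H(j3)| = |32 + j24| / |16 + j18| = 40 / 24.083 ≈ 1.661.
In decibels: 20·log₁₀(1.661) ≈ 4.41 dB.

|H(j3)|_dB ≈ 4.41 dB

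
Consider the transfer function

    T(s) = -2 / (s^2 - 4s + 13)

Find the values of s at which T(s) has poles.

The poles are the roots of the denominator s^2 - 4s + 13 = 0.
Using the quadratic formula: s = (4 ± √(-36))/2 = 2 ± 3j.

s = 2 ± 3j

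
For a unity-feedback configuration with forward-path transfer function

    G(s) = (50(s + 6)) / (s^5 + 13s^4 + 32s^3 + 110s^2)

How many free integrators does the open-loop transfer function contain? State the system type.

Type 2

The denominator has 2 factors of s at the origin (free integrators), so this is a Type 2 system.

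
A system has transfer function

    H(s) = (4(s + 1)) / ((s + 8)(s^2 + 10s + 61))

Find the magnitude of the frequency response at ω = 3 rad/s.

|H(j3)| ≈ 0.02466

Substitute s = j3: numerator = 4 + j12, denominator = 326 + j396.
|H(j3)| = |4 + j12| / |326 + j396| = 12.649 / 512.92 ≈ 0.02466.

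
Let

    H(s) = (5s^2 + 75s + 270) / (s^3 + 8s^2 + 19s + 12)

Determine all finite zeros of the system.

Set the numerator to zero: 5s^2 + 75s + 270 = 0, i.e. 5·(s^2 + 15s + 54) = 0.
Factoring: (s + 6)(s + 9) = 0.

s = -6, -9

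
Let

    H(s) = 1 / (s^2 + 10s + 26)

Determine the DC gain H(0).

Set s = 0: H(0) = (1) / (26) = 1/26.

H(0) = 1/26 ≈ 0.03846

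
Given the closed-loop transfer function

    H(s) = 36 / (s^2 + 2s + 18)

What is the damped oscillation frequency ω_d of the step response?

ω_d ≈ 4.123 rad/s

Comparing s^2 + 2s + 18 to s^2 + 2ζωₙs + ωₙ²: ωₙ = √18 ≈ 4.243 rad/s and ζ = 2/(2·√18) ≈ 0.2357.
ζωₙ = 2/2 = 1, so ω_d = ωₙ√(1−ζ²) = √(ωₙ² − (ζωₙ)²) = √(18 − 1²) = √17 ≈ 4.123 rad/s.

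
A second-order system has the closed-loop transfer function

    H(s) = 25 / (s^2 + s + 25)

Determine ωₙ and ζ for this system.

Compare the denominator to the standard form s^2 + 2ζωₙs + ωₙ².
ωₙ² = 25, so ωₙ = 5 rad/s.
2ζωₙ = 1, so ζ = 1/(2·5) = 0.1.
With ζ = 0.1 the response is underdamped.

ωₙ = 5 rad/s, ζ = 0.1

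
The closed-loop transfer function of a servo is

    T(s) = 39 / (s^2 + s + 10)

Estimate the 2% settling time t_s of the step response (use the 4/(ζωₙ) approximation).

t_s ≈ 8 s

Comparing s^2 + s + 10 to s^2 + 2ζωₙs + ωₙ²: ωₙ = √10 ≈ 3.162 rad/s and ζ = 1/(2·√10) ≈ 0.1581.
ζωₙ = 1/2 = 0.5, so t_s ≈ 4/(ζωₙ) = 4/0.5 = 8 s.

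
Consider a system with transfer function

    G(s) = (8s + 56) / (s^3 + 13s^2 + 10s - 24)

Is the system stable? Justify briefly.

unstable

The denominator s^3 + 13s^2 + 10s - 24 factors as (s - 1)(s + 2)(s + 12), giving poles at s = 1, -2, -12.
Since the pole(s) at s = 1 lie in the right half-plane, the system is unstable.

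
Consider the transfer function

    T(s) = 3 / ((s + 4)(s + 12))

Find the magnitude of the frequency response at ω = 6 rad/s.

|T(j6)| ≈ 0.03101

Substitute s = j6: numerator = 3, denominator = 12 + j96.
|T(j6)| = |3| / |12 + j96| = 3 / 96.747 ≈ 0.03101.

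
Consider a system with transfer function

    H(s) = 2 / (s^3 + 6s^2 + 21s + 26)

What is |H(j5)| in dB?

Substitute s = j5: numerator = 2, denominator = -124 - j20.
|H(j5)| = |2| / |-124 - j20| = 2 / 125.60 ≈ 0.01592.
In decibels: 20·log₁₀(0.01592) ≈ -36.0 dB.

|H(j5)|_dB ≈ -36.0 dB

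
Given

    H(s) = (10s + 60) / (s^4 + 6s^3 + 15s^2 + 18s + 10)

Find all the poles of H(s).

s = -1 ± j, -2 ± j

The poles are the roots of the denominator s^4 + 6s^3 + 15s^2 + 18s + 10 = 0.
No real roots exist; factor into two real quadratics: (s^2 + 2s + 2)(s^2 + 4s + 5) = 0.
Each quadratic gives a conjugate pair via the quadratic formula.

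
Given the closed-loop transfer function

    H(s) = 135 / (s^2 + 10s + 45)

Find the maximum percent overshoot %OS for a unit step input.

Comparing s^2 + 10s + 45 to s^2 + 2ζωₙs + ωₙ²: ωₙ = √45 ≈ 6.708 rad/s and ζ = 10/(2·√45) ≈ 0.7454.
%OS = 100·exp(−πζ/√(1−ζ²)) = 100·exp(−π·0.7454/√(1−0.7454²)) ≈ 2.98%.

%OS ≈ 2.98%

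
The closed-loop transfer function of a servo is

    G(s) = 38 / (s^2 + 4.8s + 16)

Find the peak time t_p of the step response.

t_p ≈ 0.9817 s

Comparing s^2 + 4.8s + 16 to s^2 + 2ζωₙs + ωₙ²: ωₙ = 4 rad/s and ζ = 4.8/(2·4) = 0.6.
ζωₙ = 4.8/2 = 2.4, so ω_d = ωₙ√(1−ζ²) = √(ωₙ² − (ζωₙ)²) = √(16 − 2.4²) = √10.24 = 3.200 rad/s.
t_p = π/ω_d = π/3.200 ≈ 0.9817 s.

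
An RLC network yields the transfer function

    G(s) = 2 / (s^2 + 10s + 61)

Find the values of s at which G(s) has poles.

s = -5 ± 6j

The poles are the roots of the denominator s^2 + 10s + 61 = 0.
Using the quadratic formula: s = (-10 ± √(-144))/2 = -5 ± 6j.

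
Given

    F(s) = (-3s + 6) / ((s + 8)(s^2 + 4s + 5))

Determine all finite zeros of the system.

s = 2

Set the numerator to zero: -3s + 6 = 0, i.e. -3·(s - 2) = 0.
So s = 2.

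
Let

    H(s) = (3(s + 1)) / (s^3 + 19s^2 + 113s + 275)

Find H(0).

Set s = 0: H(0) = (3) / (275) = 3/275.

H(0) = 3/275 ≈ 0.01091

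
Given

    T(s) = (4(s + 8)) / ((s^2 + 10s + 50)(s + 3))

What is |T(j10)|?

|T(j10)| ≈ 0.04388

Substitute s = j10: numerator = 32 + j40, denominator = -1150 - j200.
|T(j10)| = |32 + j40| / |-1150 - j200| = 51.225 / 1167.3 ≈ 0.04388.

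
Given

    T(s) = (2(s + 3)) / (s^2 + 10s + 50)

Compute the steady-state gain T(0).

T(0) = 3/25 ≈ 0.1200

Set s = 0: T(0) = (6) / (50) = 3/25.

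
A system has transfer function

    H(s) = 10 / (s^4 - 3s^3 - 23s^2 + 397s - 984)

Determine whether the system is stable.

The denominator s^4 - 3s^3 - 23s^2 + 397s - 984 factors as (s - 3)(s + 8)(s^2 - 8s + 41), giving poles at s = 3, -8, 4 ± 5j.
Since the pole(s) at s = 3, 4 ± 5j lie in the right half-plane, the system is unstable.

unstable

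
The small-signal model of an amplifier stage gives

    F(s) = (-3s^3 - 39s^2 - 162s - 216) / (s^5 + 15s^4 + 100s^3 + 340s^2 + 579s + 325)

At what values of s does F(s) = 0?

s = -3, -4, -6

Set the numerator to zero: -3s^3 - 39s^2 - 162s - 216 = 0, i.e. -3·(s^3 + 13s^2 + 54s + 72) = 0.
Factoring: (s + 3)(s + 4)(s + 6) = 0.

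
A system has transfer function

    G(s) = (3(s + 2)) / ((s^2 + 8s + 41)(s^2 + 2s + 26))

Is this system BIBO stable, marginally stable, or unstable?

stable

The poles can be read from the denominator factors: s = -4 ± 5j, -1 ± 5j.
Since all poles lie strictly in the left half-plane, the system is stable.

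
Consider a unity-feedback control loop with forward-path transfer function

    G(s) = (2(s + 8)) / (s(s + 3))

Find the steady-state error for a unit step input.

e_ss = 0

G(s) has one pole at the origin.
This is a Type 1 system; for a step input the steady-state error is zero.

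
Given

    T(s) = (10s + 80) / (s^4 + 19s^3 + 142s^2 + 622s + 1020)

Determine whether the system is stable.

stable

The denominator s^4 + 19s^3 + 142s^2 + 622s + 1020 factors as (s^2 + 6s + 34)(s + 10)(s + 3), giving poles at s = -3 ± 5j, -10, -3.
Since all poles lie strictly in the left half-plane, the system is stable.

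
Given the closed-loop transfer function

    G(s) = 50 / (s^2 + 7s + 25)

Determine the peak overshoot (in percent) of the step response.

Comparing s^2 + 7s + 25 to s^2 + 2ζωₙs + ωₙ²: ωₙ = 5 rad/s and ζ = 7/(2·5) = 0.7.
%OS = 100·exp(−πζ/√(1−ζ²)) = 100·exp(−π·0.7/√(1−0.7²)) ≈ 4.60%.

%OS ≈ 4.60%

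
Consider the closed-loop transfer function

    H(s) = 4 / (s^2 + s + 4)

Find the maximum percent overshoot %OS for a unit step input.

%OS ≈ 44.4%

Comparing s^2 + s + 4 to s^2 + 2ζωₙs + ωₙ²: ωₙ = 2 rad/s and ζ = 1/(2·2) = 0.25.
%OS = 100·exp(−πζ/√(1−ζ²)) = 100·exp(−π·0.25/√(1−0.25²)) ≈ 44.4%.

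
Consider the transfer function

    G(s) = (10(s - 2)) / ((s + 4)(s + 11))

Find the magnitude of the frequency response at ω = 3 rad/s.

Substitute s = j3: numerator = -20 + j30, denominator = 35 + j45.
|G(j3)| = |-20 + j30| / |35 + j45| = 36.056 / 57.009 ≈ 0.6325.

|G(j3)| ≈ 0.6325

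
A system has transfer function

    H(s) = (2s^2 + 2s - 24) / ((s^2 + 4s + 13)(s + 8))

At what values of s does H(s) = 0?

s = -4, 3

Set the numerator to zero: 2s^2 + 2s - 24 = 0, i.e. 2·(s^2 + s - 12) = 0.
Factoring: (s + 4)(s - 3) = 0.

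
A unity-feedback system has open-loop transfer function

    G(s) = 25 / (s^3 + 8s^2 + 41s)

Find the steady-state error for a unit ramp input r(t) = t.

G(s) has one pole at the origin.
This is a Type 1 system. Kv = lim_{s→0} s·G(s) = 25/41.
e_ss = 1/Kv = 1/(25/41) = 41/25 ≈ 1.640.

e_ss = 1.640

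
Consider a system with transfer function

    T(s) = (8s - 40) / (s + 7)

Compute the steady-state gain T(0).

T(0) = -40/7 ≈ -5.714

Set s = 0: T(0) = (-40) / (7) = -40/7.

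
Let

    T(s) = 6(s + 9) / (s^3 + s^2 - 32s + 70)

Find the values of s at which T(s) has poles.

s = 3 ± j, -7

The poles are the roots of the denominator s^3 + s^2 - 32s + 70 = 0.
Trying s = -7: the polynomial evaluates to 0, so (s + 7) is a factor.
Dividing out leaves s^2 - 6s + 10 = 0.
The quadratic formula then gives s = 3 ± 1j.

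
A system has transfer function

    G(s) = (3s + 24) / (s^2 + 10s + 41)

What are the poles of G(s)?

The poles are the roots of the denominator s^2 + 10s + 41 = 0.
Using the quadratic formula: s = (-10 ± √(-64))/2 = -5 ± 4j.

s = -5 ± 4j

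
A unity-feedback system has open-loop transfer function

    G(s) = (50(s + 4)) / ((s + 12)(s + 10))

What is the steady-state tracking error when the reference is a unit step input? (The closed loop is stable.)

e_ss = 0.3750

G(s) has no poles at the origin.
This is a Type 0 system. Kp = lim_{s→0} G(s) = 200/120 = 5/3.
e_ss = 1/(1 + Kp) = 1/(1 + 5/3) = 3/8 ≈ 0.3750.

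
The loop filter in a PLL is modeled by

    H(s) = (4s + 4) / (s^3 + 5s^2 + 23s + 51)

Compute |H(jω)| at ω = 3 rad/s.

Substitute s = j3: numerator = 4 + j12, denominator = 6 + j42.
|H(j3)| = |4 + j12| / |6 + j42| = 12.649 / 42.426 ≈ 0.2981.

|H(j3)| ≈ 0.2981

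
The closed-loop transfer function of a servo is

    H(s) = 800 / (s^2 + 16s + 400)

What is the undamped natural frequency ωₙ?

Compare the denominator to the standard form s^2 + 2ζωₙs + ωₙ².
ωₙ² = 400, so ωₙ = 20 rad/s.

ωₙ = 20 rad/s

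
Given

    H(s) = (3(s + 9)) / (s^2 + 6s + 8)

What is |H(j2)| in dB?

|H(j2)|_dB ≈ 6.80 dB

Substitute s = j2: numerator = 27 + j6, denominator = 4 + j12.
|H(j2)| = |27 + j6| / |4 + j12| = 27.659 / 12.649 ≈ 2.187.
In decibels: 20·log₁₀(2.187) ≈ 6.80 dB.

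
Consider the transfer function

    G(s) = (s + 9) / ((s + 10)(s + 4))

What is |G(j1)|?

|G(j1)| ≈ 0.2185

Substitute s = j1: numerator = 9 + j1, denominator = 39 + j14.
|G(j1)| = |9 + j1| / |39 + j14| = 9.0554 / 41.437 ≈ 0.2185.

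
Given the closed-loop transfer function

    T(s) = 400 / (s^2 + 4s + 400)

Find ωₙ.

ωₙ = 20 rad/s

Compare the denominator to the standard form s^2 + 2ζωₙs + ωₙ².
ωₙ² = 400, so ωₙ = 20 rad/s.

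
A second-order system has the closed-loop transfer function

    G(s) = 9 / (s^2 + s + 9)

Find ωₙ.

Compare the denominator to the standard form s^2 + 2ζωₙs + ωₙ².
ωₙ² = 9, so ωₙ = 3 rad/s.

ωₙ = 3 rad/s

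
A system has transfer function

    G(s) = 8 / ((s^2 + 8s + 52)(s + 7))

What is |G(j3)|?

Substitute s = j3: numerator = 8, denominator = 229 + j297.
|G(j3)| = |8| / |229 + j297| = 8 / 375.03 ≈ 0.02133.

|G(j3)| ≈ 0.02133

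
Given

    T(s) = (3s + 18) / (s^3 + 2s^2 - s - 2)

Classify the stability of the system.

The denominator s^3 + 2s^2 - s - 2 factors as (s + 1)(s - 1)(s + 2), giving poles at s = -1, 1, -2.
Since the pole(s) at s = 1 lie in the right half-plane, the system is unstable.

unstable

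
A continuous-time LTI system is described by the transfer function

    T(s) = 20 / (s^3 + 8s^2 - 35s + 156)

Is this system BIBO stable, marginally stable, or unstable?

The denominator s^3 + 8s^2 - 35s + 156 factors as (s + 12)(s^2 - 4s + 13), giving poles at s = -12, 2 ± 3j.
Since the pole(s) at s = 2 ± 3j lie in the right half-plane, the system is unstable.

unstable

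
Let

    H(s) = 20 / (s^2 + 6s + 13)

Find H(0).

H(0) = 20/13 ≈ 1.538

Set s = 0: H(0) = (20) / (13) = 20/13.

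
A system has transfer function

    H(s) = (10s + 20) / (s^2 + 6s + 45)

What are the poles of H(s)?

s = -3 ± 6j

The poles are the roots of the denominator s^2 + 6s + 45 = 0.
Using the quadratic formula: s = (-6 ± √(-144))/2 = -3 ± 6j.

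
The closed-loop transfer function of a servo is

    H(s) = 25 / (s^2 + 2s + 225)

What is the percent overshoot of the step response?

Comparing s^2 + 2s + 225 to s^2 + 2ζωₙs + ωₙ²: ωₙ = 15 rad/s and ζ = 2/(2·15) ≈ 0.06667.
%OS = 100·exp(−πζ/√(1−ζ²)) = 100·exp(−π·0.06667/√(1−0.06667²)) ≈ 81.1%.

%OS ≈ 81.1%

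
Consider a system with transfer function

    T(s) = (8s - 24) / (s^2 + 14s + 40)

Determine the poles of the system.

s = -10, -4

The poles are the roots of the denominator s^2 + 14s + 40 = 0.
Factoring: (s + 10)(s + 4) = 0, so s = -10 and s = -4.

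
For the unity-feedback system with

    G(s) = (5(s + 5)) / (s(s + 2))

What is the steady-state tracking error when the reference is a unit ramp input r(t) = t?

G(s) has one pole at the origin.
This is a Type 1 system. Kv = lim_{s→0} s·G(s) = 25/2.
e_ss = 1/Kv = 1/(25/2) = 2/25 ≈ 0.08000.

e_ss = 0.08000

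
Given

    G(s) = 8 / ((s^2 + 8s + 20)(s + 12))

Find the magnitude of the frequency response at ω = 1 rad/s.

Substitute s = j1: numerator = 8, denominator = 220 + j115.
|G(j1)| = |8| / |220 + j115| = 8 / 248.24 ≈ 0.03223.

|G(j1)| ≈ 0.03223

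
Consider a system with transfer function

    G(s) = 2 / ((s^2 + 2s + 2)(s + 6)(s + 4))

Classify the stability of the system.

The poles can be read from the denominator factors: s = -1 ± j, -6, -4.
Since all poles lie strictly in the left half-plane, the system is stable.

stable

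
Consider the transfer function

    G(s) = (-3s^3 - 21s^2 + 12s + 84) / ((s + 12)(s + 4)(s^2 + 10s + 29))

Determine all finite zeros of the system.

s = 2, -2, -7

Set the numerator to zero: -3s^3 - 21s^2 + 12s + 84 = 0, i.e. -3·(s^3 + 7s^2 - 4s - 28) = 0.
Factoring: (s - 2)(s + 2)(s + 7) = 0.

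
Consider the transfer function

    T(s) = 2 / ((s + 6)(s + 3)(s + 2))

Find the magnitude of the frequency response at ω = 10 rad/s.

|T(j10)| ≈ 0.001611

Substitute s = j10: numerator = 2, denominator = -1064 - j640.
|T(j10)| = |2| / |-1064 - j640| = 2 / 1241.7 ≈ 0.001611.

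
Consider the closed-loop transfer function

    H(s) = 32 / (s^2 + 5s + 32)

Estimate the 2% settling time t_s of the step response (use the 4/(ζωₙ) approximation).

Comparing s^2 + 5s + 32 to s^2 + 2ζωₙs + ωₙ²: ωₙ = √32 ≈ 5.657 rad/s and ζ = 5/(2·√32) ≈ 0.4419.
ζωₙ = 5/2 = 2.5, so t_s ≈ 4/(ζωₙ) = 4/2.5 = 1.600 s.

t_s ≈ 1.600 s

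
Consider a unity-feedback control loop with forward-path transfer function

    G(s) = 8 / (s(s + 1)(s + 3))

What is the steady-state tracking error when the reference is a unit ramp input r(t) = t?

e_ss = 0.3750

G(s) has one pole at the origin.
This is a Type 1 system. Kv = lim_{s→0} s·G(s) = 8/3.
e_ss = 1/Kv = 1/(8/3) = 3/8 ≈ 0.3750.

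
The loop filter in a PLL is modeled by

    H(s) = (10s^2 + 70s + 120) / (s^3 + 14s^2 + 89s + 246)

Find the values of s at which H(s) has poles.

s = -4 + 5j, -4 - 5j, -6

The poles are the roots of the denominator s^3 + 14s^2 + 89s + 246 = 0.
Trying s = -6: the polynomial evaluates to 0, so (s + 6) is a factor.
Dividing out leaves s^2 + 8s + 41 = 0.
The quadratic formula then gives s = -4 ± 5j.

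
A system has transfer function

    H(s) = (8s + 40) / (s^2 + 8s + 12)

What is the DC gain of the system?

H(0) = 10/3 ≈ 3.333

Set s = 0: H(0) = (40) / (12) = 10/3.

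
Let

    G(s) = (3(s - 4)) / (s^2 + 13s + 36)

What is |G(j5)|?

Substitute s = j5: numerator = -12 + j15, denominator = 11 + j65.
|G(j5)| = |-12 + j15| / |11 + j65| = 19.209 / 65.924 ≈ 0.2914.

|G(j5)| ≈ 0.2914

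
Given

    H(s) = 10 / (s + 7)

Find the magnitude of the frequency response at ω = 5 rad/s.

|H(j5)| ≈ 1.162

Substitute s = j5: numerator = 10, denominator = 7 + j5.
|H(j5)| = |10| / |7 + j5| = 10 / 8.6023 ≈ 1.162.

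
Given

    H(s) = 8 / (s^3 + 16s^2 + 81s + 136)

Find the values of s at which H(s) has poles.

s = -8, -4 ± j

The poles are the roots of the denominator s^3 + 16s^2 + 81s + 136 = 0.
Trying s = -8: the polynomial evaluates to 0, so (s + 8) is a factor.
Dividing out leaves s^2 + 8s + 17 = 0.
The quadratic formula then gives s = -4 ± 1j.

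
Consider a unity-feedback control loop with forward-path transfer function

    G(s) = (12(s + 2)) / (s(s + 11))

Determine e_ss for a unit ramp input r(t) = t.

e_ss = 0.4583

G(s) has one pole at the origin.
This is a Type 1 system. Kv = lim_{s→0} s·G(s) = 24/11.
e_ss = 1/Kv = 1/(24/11) = 11/24 ≈ 0.4583.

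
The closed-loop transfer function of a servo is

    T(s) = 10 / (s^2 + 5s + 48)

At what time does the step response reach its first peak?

t_p ≈ 0.4862 s

Comparing s^2 + 5s + 48 to s^2 + 2ζωₙs + ωₙ²: ωₙ = √48 ≈ 6.928 rad/s and ζ = 5/(2·√48) ≈ 0.3608.
ζωₙ = 5/2 = 2.5, so ω_d = ωₙ√(1−ζ²) = √(ωₙ² − (ζωₙ)²) = √(48 − 2.5²) = √41.75 ≈ 6.461 rad/s.
t_p = π/ω_d = π/6.461 ≈ 0.4862 s.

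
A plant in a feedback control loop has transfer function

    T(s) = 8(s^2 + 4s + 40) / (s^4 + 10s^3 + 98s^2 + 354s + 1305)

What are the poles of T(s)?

s = -2 ± 5j, -3 ± 6j

The poles are the roots of the denominator s^4 + 10s^3 + 98s^2 + 354s + 1305 = 0.
No real roots exist; factor into two real quadratics: (s^2 + 4s + 29)(s^2 + 6s + 45) = 0.
Each quadratic gives a conjugate pair via the quadratic formula.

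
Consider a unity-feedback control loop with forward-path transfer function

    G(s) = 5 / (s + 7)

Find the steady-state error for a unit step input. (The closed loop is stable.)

e_ss = 0.5833

G(s) has no poles at the origin.
This is a Type 0 system. Kp = lim_{s→0} G(s) = 5/7.
e_ss = 1/(1 + Kp) = 1/(1 + 5/7) = 7/12 ≈ 0.5833.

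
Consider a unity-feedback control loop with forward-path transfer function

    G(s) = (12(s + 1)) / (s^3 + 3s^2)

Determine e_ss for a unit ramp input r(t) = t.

e_ss = 0

G(s) has 2 poles at the origin.
This is a Type 2 system; for a ramp input the steady-state error is zero.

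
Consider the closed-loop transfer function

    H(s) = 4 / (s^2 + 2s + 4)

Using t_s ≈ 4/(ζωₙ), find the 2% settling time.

Comparing s^2 + 2s + 4 to s^2 + 2ζωₙs + ωₙ²: ωₙ = 2 rad/s and ζ = 2/(2·2) = 0.5.
ζωₙ = 2/2 = 1, so t_s ≈ 4/(ζωₙ) = 4/1 = 4 s.

t_s ≈ 4 s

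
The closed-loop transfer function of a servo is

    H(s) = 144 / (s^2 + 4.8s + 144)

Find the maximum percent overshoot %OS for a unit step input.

%OS ≈ 52.7%

Comparing s^2 + 4.8s + 144 to s^2 + 2ζωₙs + ωₙ²: ωₙ = 12 rad/s and ζ = 4.8/(2·12) = 0.2.
%OS = 100·exp(−πζ/√(1−ζ²)) = 100·exp(−π·0.2/√(1−0.2²)) ≈ 52.7%.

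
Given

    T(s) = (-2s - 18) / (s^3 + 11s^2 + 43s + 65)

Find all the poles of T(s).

The poles are the roots of the denominator s^3 + 11s^2 + 43s + 65 = 0.
Trying s = -5: the polynomial evaluates to 0, so (s + 5) is a factor.
Dividing out leaves s^2 + 6s + 13 = 0.
The quadratic formula then gives s = -3 ± 2j.

s = -3 ± 2j, -5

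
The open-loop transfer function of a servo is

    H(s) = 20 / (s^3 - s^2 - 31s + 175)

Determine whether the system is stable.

unstable

The denominator s^3 - s^2 - 31s + 175 factors as (s + 7)(s^2 - 8s + 25), giving poles at s = -7, 4 + 3j, 4 - 3j.
Since the pole(s) at s = 4 ± 3j lie in the right half-plane, the system is unstable.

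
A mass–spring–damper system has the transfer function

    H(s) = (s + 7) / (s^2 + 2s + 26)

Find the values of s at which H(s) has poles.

The poles are the roots of the denominator s^2 + 2s + 26 = 0.
Using the quadratic formula: s = (-2 ± √(-100))/2 = -1 ± 5j.

s = -1 ± 5j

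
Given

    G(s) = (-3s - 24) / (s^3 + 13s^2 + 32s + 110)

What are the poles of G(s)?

s = -1 ± 3j, -11

The poles are the roots of the denominator s^3 + 13s^2 + 32s + 110 = 0.
Trying s = -11: the polynomial evaluates to 0, so (s + 11) is a factor.
Dividing out leaves s^2 + 2s + 10 = 0.
The quadratic formula then gives s = -1 ± 3j.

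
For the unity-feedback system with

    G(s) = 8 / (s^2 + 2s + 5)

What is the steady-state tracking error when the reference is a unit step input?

e_ss = 0.3846

G(s) has no poles at the origin.
This is a Type 0 system. Kp = lim_{s→0} G(s) = 8/5.
e_ss = 1/(1 + Kp) = 1/(1 + 8/5) = 5/13 ≈ 0.3846.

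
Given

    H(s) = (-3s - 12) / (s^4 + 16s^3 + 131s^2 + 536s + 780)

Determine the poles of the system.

The poles are the roots of the denominator s^4 + 16s^3 + 131s^2 + 536s + 780 = 0.
Trying s = -5: the polynomial evaluates to 0, so (s + 5) is a factor.
Dividing out leaves s^3 + 11s^2 + 76s + 156 = 0.
This factors further as (s + 3)(s^2 + 8s + 52) = 0.

s = -5, -3, -4 + 6j, -4 - 6j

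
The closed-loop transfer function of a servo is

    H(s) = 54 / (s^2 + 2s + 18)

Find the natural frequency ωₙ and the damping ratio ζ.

ωₙ ≈ 4.243 rad/s, ζ ≈ 0.2357

Compare the denominator to the standard form s^2 + 2ζωₙs + ωₙ².
ωₙ² = 18, so ωₙ = √18 ≈ 4.243 rad/s.
2ζωₙ = 2, so ζ = 2/(2·√18) ≈ 0.2357.
With ζ = 0.2357 the response is underdamped.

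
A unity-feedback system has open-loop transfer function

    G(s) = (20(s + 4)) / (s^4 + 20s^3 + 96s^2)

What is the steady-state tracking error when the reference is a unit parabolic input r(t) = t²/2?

G(s) has 2 poles at the origin.
This is a Type 2 system. Ka = lim_{s→0} s^2·G(s) = 80/96 = 5/6.
e_ss = 1/Ka = 1/(5/6) = 6/5 ≈ 1.200.

e_ss = 1.200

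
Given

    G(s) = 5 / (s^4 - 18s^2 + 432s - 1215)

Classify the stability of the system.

The denominator s^4 - 18s^2 + 432s - 1215 factors as (s + 9)(s - 3)(s^2 - 6s + 45), giving poles at s = -9, 3, 3 ± 6j.
Since the pole(s) at s = 3, 3 ± 6j lie in the right half-plane, the system is unstable.

unstable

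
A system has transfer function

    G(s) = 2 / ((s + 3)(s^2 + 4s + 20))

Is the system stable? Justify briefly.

The poles can be read from the denominator factors: s = -3, -2 ± 4j.
Since all poles lie strictly in the left half-plane, the system is stable.

stable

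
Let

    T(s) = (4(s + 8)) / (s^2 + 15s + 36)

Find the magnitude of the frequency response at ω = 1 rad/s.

Substitute s = j1: numerator = 32 + j4, denominator = 35 + j15.
|T(j1)| = |32 + j4| / |35 + j15| = 32.249 / 38.079 ≈ 0.8469.

|T(j1)| ≈ 0.8469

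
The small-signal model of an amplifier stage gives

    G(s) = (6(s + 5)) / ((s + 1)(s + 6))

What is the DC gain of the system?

At s = 0 each factor (s + a) contributes a and each (s^2 + bs + c) contributes c.
G(0) = 6·(5) / ((1) · (6)) = 30/6 = 5.

G(0) = 5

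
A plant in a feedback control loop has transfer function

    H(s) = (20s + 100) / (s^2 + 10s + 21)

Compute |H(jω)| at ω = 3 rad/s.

Substitute s = j3: numerator = 100 + j60, denominator = 12 + j30.
|H(j3)| = |100 + j60| / |12 + j30| = 116.62 / 32.311 ≈ 3.609.

|H(j3)| ≈ 3.609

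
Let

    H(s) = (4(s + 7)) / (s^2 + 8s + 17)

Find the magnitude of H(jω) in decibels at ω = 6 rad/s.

Substitute s = j6: numerator = 28 + j24, denominator = -19 + j48.
|H(j6)| = |28 + j24| / |-19 + j48| = 36.878 / 51.624 ≈ 0.7144.
In decibels: 20·log₁₀(0.7144) ≈ -2.92 dB.

|H(j6)|_dB ≈ -2.92 dB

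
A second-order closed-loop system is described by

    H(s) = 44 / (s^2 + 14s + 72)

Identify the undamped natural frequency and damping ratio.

Compare the denominator to the standard form s^2 + 2ζωₙs + ωₙ².
ωₙ² = 72, so ωₙ = √72 ≈ 8.485 rad/s.
2ζωₙ = 14, so ζ = 14/(2·√72) ≈ 0.8250.
With ζ = 0.8250 the response is underdamped.

ωₙ ≈ 8.485 rad/s, ζ ≈ 0.8250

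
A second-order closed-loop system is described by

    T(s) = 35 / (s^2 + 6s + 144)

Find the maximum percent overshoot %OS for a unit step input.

%OS ≈ 44.4%

Comparing s^2 + 6s + 144 to s^2 + 2ζωₙs + ωₙ²: ωₙ = 12 rad/s and ζ = 6/(2·12) = 0.25.
%OS = 100·exp(−πζ/√(1−ζ²)) = 100·exp(−π·0.25/√(1−0.25²)) ≈ 44.4%.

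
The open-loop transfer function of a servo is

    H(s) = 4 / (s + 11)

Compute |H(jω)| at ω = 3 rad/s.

Substitute s = j3: numerator = 4, denominator = 11 + j3.
|H(j3)| = |4| / |11 + j3| = 4 / 11.402 ≈ 0.3508.

|H(j3)| ≈ 0.3508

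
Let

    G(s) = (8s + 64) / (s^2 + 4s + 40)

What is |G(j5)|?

|G(j5)| ≈ 3.019

Substitute s = j5: numerator = 64 + j40, denominator = 15 + j20.
|G(j5)| = |64 + j40| / |15 + j20| = 75.472 / 25 ≈ 3.019.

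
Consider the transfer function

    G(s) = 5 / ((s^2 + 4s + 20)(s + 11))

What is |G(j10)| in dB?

|G(j10)|_dB ≈ -48.5 dB

Substitute s = j10: numerator = 5, denominator = -1280 - j360.
|G(j10)| = |5| / |-1280 - j360| = 5 / 1329.7 ≈ 0.003760.
In decibels: 20·log₁₀(0.003760) ≈ -48.5 dB.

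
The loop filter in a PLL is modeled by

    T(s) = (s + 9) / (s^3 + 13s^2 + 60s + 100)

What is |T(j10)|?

Substitute s = j10: numerator = 9 + j10, denominator = -1200 - j400.
|T(j10)| = |9 + j10| / |-1200 - j400| = 13.454 / 1264.9 ≈ 0.01064.

|T(j10)| ≈ 0.01064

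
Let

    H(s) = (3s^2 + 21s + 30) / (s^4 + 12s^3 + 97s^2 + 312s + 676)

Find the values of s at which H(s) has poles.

s = -2 + 3j, -2 - 3j, -4 + 6j, -4 - 6j

The poles are the roots of the denominator s^4 + 12s^3 + 97s^2 + 312s + 676 = 0.
No real roots exist; factor into two real quadratics: (s^2 + 4s + 13)(s^2 + 8s + 52) = 0.
Each quadratic gives a conjugate pair via the quadratic formula.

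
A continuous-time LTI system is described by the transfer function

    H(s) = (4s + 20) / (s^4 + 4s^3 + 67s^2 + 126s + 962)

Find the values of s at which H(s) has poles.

s = -1 ± 5j, -1 ± 6j

The poles are the roots of the denominator s^4 + 4s^3 + 67s^2 + 126s + 962 = 0.
No real roots exist; factor into two real quadratics: (s^2 + 2s + 26)(s^2 + 2s + 37) = 0.
Each quadratic gives a conjugate pair via the quadratic formula.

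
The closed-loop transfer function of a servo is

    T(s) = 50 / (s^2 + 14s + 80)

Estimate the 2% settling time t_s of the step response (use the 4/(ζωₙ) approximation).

t_s ≈ 0.5714 s

Comparing s^2 + 14s + 80 to s^2 + 2ζωₙs + ωₙ²: ωₙ = √80 ≈ 8.944 rad/s and ζ = 14/(2·√80) ≈ 0.7826.
ζωₙ = 14/2 = 7, so t_s ≈ 4/(ζωₙ) = 4/7 ≈ 0.5714 s.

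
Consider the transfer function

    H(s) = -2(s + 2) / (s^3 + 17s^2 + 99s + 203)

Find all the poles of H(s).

The poles are the roots of the denominator s^3 + 17s^2 + 99s + 203 = 0.
Trying s = -7: the polynomial evaluates to 0, so (s + 7) is a factor.
Dividing out leaves s^2 + 10s + 29 = 0.
The quadratic formula then gives s = -5 ± 2j.

s = -5 + 2j, -5 - 2j, -7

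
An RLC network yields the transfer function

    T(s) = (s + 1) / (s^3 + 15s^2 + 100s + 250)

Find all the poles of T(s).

s = -5 + 5j, -5 - 5j, -5

The poles are the roots of the denominator s^3 + 15s^2 + 100s + 250 = 0.
Trying s = -5: the polynomial evaluates to 0, so (s + 5) is a factor.
Dividing out leaves s^2 + 10s + 50 = 0.
The quadratic formula then gives s = -5 ± 5j.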